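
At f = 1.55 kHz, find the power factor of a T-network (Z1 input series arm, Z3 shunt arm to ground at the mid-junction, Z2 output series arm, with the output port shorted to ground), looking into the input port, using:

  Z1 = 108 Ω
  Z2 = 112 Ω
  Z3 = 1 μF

Step 1 — Angular frequency: ω = 2π·f = 2π·1550 = 9739 rad/s.
Step 2 — Component impedances:
  Z1: Z = R = 108 Ω
  Z2: Z = R = 112 Ω
  Z3: Z = 1/(jωC) = -j/(ω·C) = 0 - j102.7 Ω
Step 3 — With the output port shorted to ground, the output series arm Z2 runs from the junction to ground; the shunt arm Z3 also runs from the junction to ground. They appear in parallel: Z3 || Z2 = 51.15 - j55.79 Ω.
Step 4 — Series with input arm Z1: Z_in = Z1 + (Z3 || Z2) = 159.1 - j55.79 Ω = 168.6∠-19.3° Ω.
Step 5 — Power factor: PF = cos(φ) = Re(Z)/|Z| = 159.1/168.6 = 0.9437.
Step 6 — Type: Im(Z) = -55.79 ⇒ leading (phase φ = -19.3°).

PF = 0.9437 (leading, φ = -19.3°)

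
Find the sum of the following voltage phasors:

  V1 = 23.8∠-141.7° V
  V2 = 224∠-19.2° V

Step 1 — Convert each phasor to rectangular form:
  V1 = 23.8·(cos(-141.7°) + j·sin(-141.7°)) = -18.68 - j14.75 V
  V2 = 224·(cos(-19.2°) + j·sin(-19.2°)) = 211.5 - j73.67 V
Step 2 — Sum components: V_total = 192.9 - j88.42 V.
Step 3 — Convert to polar: |V_total| = 212.2 V, ∠V_total = -24.6°.

V_total = 212.2∠-24.6° V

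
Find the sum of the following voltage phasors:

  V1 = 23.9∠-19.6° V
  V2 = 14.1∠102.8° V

Step 1 — Convert each phasor to rectangular form:
  V1 = 23.9·(cos(-19.6°) + j·sin(-19.6°)) = 22.52 - j8.017 V
  V2 = 14.1·(cos(102.8°) + j·sin(102.8°)) = -3.124 + j13.75 V
Step 2 — Sum components: V_total = 19.39 + j5.732 V.
Step 3 — Convert to polar: |V_total| = 20.22 V, ∠V_total = 16.5°.

V_total = 20.22∠16.5° V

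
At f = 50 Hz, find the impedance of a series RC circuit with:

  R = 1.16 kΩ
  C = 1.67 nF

Step 1 — Angular frequency: ω = 2π·f = 2π·50 = 314.2 rad/s.
Step 2 — Component impedances:
  R: Z = R = 1160 Ω
  C: Z = 1/(jωC) = -j/(ω·C) = 0 - j1.906e+06 Ω
Step 3 — Series combination: Z_total = R + C = 1160 - j1.906e+06 Ω = 1.906e+06∠-90.0° Ω.

Z = 1160 - j1.906e+06 Ω = 1.906e+06∠-90.0° Ω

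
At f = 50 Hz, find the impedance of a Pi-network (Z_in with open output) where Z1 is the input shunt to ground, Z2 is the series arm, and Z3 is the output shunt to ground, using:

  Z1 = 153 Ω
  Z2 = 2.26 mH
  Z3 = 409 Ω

Step 1 — Angular frequency: ω = 2π·f = 2π·50 = 314.2 rad/s.
Step 2 — Component impedances:
  Z1: Z = R = 153 Ω
  Z2: Z = jωL = j·314.2·0.00226 = 0 + j0.71 Ω
  Z3: Z = R = 409 Ω
Step 3 — With open output, the series arm Z2 and the output shunt Z3 appear in series to ground: Z2 + Z3 = 409 + j0.71 Ω.
Step 4 — Parallel with input shunt Z1: Z_in = Z1 || (Z2 + Z3) = 111.3 + j0.05262 Ω = 111.3∠0.0° Ω.

Z = 111.3 + j0.05262 Ω = 111.3∠0.0° Ω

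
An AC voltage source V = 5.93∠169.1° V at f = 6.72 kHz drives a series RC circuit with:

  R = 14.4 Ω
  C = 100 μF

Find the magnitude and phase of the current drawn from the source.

Step 1 — Angular frequency: ω = 2π·f = 2π·6720 = 4.222e+04 rad/s.
Step 2 — Component impedances:
  R: Z = R = 14.4 Ω
  C: Z = 1/(jωC) = -j/(ω·C) = 0 - j0.2368 Ω
Step 3 — Series combination: Z_total = R + C = 14.4 - j0.2368 Ω = 14.4∠-0.9° Ω.
Step 4 — Source phasor: V = 5.93∠169.1° V = -5.823 + j1.121 V.
Step 5 — Ohm's law: I = V / Z_total = (-5.823 + j1.121) / (14.4 - j0.2368) = -0.4055 + j0.0712 A.
Step 6 — Convert to polar: |I| = 0.4117 A, ∠I = 170.0°.

I = 0.4117∠170.0° A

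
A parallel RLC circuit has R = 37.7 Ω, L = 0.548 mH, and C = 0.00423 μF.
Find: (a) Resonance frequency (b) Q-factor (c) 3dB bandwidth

Step 1 — Resonance: ω₀ = 1/√(LC) = 1/√(0.000548·4.23e-09) = 6.568e+05 rad/s.
Step 2 — f₀ = ω₀/(2π) = 1.045e+05 Hz.
Step 3 — Parallel Q: Q = R/(ω₀L) = 37.7/(6.568e+05·0.000548) = 0.1047.
Step 4 — Bandwidth: Δω = ω₀/Q = 6.271e+06 rad/s; BW = Δω/(2π) = 9.98e+05 Hz.

(a) f₀ = 1.045e+05 Hz  (b) Q = 0.1047  (c) BW = 9.98e+05 Hz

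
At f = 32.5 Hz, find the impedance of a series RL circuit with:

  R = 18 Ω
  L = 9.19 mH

Step 1 — Angular frequency: ω = 2π·f = 2π·32.5 = 204.2 rad/s.
Step 2 — Component impedances:
  R: Z = R = 18 Ω
  L: Z = jωL = j·204.2·0.00919 = 0 + j1.877 Ω
Step 3 — Series combination: Z_total = R + L = 18 + j1.877 Ω = 18.1∠6.0° Ω.

Z = 18 + j1.877 Ω = 18.1∠6.0° Ω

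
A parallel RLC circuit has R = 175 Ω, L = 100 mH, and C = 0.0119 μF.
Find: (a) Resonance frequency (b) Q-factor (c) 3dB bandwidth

Step 1 — Resonance: ω₀ = 1/√(LC) = 1/√(0.1·1.19e-08) = 2.899e+04 rad/s.
Step 2 — f₀ = ω₀/(2π) = 4614 Hz.
Step 3 — Parallel Q: Q = R/(ω₀L) = 175/(2.899e+04·0.1) = 0.06037.
Step 4 — Bandwidth: Δω = ω₀/Q = 4.802e+05 rad/s; BW = Δω/(2π) = 7.642e+04 Hz.

(a) f₀ = 4614 Hz  (b) Q = 0.06037  (c) BW = 7.642e+04 Hz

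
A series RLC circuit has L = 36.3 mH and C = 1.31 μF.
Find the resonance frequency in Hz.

Step 1 — Resonance condition Im(Z)=0 gives ω₀ = 1/√(LC).
Step 2 — ω₀ = 1/√(0.0363·1.31e-06) = 4586 rad/s.
Step 3 — f₀ = ω₀/(2π) = 729.8 Hz.

f₀ = 729.8 Hz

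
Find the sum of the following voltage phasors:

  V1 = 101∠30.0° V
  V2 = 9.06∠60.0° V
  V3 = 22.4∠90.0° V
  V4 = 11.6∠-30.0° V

Step 1 — Convert each phasor to rectangular form:
  V1 = 101·(cos(30.0°) + j·sin(30.0°)) = 87.47 + j50.5 V
  V2 = 9.06·(cos(60.0°) + j·sin(60.0°)) = 4.53 + j7.846 V
  V3 = 22.4·(cos(90.0°) + j·sin(90.0°)) = 0 + j22.4 V
  V4 = 11.6·(cos(-30.0°) + j·sin(-30.0°)) = 10.05 - j5.8 V
Step 2 — Sum components: V_total = 102 + j74.95 V.
Step 3 — Convert to polar: |V_total| = 126.6 V, ∠V_total = 36.3°.

V_total = 126.6∠36.3° V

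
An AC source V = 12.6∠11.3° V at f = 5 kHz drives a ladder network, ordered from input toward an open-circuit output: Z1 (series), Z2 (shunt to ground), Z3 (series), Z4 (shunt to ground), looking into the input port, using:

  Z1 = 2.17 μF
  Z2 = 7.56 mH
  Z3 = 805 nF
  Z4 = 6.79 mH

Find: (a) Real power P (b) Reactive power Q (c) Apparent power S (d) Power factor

Step 1 — Angular frequency: ω = 2π·f = 2π·5000 = 3.142e+04 rad/s.
Step 2 — Component impedances:
  Z1: Z = 1/(jωC) = -j/(ω·C) = 0 - j14.67 Ω
  Z2: Z = jωL = j·3.142e+04·0.00756 = 0 + j237.5 Ω
  Z3: Z = 1/(jωC) = -j/(ω·C) = 0 - j39.54 Ω
  Z4: Z = jωL = j·3.142e+04·0.00679 = 0 + j213.3 Ω
Step 3 — Ladder network (open output): work backward from the far end, alternating series and parallel combinations. Z_in = 0 + j85.68 Ω = 85.68∠90.0° Ω.
Step 4 — Source phasor: V = 12.6∠11.3° V = 12.36 + j2.469 V.
Step 5 — Current: I = V / Z = 0.02882 - j0.1442 A = 0.1471∠-78.7° A.
Step 6 — Complex power: S = V·I* = 0 + j1.853 VA.
Step 7 — Real power: P = Re(S) = 0 W.
Step 8 — Reactive power: Q = Im(S) = 1.853 VAR.
Step 9 — Apparent power: |S| = 1.853 VA.
Step 10 — Power factor: PF = P/|S| = 0 (lagging).

(a) P = 0 W  (b) Q = 1.853 VAR  (c) S = 1.853 VA  (d) PF = 0 (lagging)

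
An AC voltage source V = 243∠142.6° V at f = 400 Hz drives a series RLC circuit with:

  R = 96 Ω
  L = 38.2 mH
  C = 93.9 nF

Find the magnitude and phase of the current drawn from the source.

Step 1 — Angular frequency: ω = 2π·f = 2π·400 = 2513 rad/s.
Step 2 — Component impedances:
  R: Z = R = 96 Ω
  L: Z = jωL = j·2513·0.0382 = 0 + j96.01 Ω
  C: Z = 1/(jωC) = -j/(ω·C) = 0 - j4237 Ω
Step 3 — Series combination: Z_total = R + L + C = 96 - j4141 Ω = 4142∠-88.7° Ω.
Step 4 — Source phasor: V = 243∠142.6° V = -193 + j147.6 V.
Step 5 — Ohm's law: I = V / Z_total = (-193 + j147.6) / (96 - j4141) = -0.0367 - j0.04576 A.
Step 6 — Convert to polar: |I| = 0.05866 A, ∠I = -128.7°.

I = 0.05866∠-128.7° A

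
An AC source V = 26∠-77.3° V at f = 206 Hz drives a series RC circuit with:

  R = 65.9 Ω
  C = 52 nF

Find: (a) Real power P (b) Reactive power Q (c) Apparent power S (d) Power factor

Step 1 — Angular frequency: ω = 2π·f = 2π·206 = 1294 rad/s.
Step 2 — Component impedances:
  R: Z = R = 65.9 Ω
  C: Z = 1/(jωC) = -j/(ω·C) = 0 - j1.486e+04 Ω
Step 3 — Series combination: Z_total = R + C = 65.9 - j1.486e+04 Ω = 1.486e+04∠-89.7° Ω.
Step 4 — Source phasor: V = 26∠-77.3° V = 5.716 - j25.36 V.
Step 5 — Current: I = V / Z = 0.001709 + j0.0003771 A = 0.00175∠12.4° A.
Step 6 — Complex power: S = V·I* = 0.0002018 - j0.0455 VA.
Step 7 — Real power: P = Re(S) = 0.0002018 W.
Step 8 — Reactive power: Q = Im(S) = -0.0455 VAR.
Step 9 — Apparent power: |S| = 0.0455 VA.
Step 10 — Power factor: PF = P/|S| = 0.004435 (leading).

(a) P = 0.0002018 W  (b) Q = -0.0455 VAR  (c) S = 0.0455 VA  (d) PF = 0.004435 (leading)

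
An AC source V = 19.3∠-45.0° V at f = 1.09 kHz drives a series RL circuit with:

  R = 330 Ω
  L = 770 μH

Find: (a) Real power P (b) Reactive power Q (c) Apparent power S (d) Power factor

Step 1 — Angular frequency: ω = 2π·f = 2π·1090 = 6849 rad/s.
Step 2 — Component impedances:
  R: Z = R = 330 Ω
  L: Z = jωL = j·6849·0.00077 = 0 + j5.273 Ω
Step 3 — Series combination: Z_total = R + L = 330 + j5.273 Ω = 330∠0.9° Ω.
Step 4 — Source phasor: V = 19.3∠-45.0° V = 13.65 - j13.65 V.
Step 5 — Current: I = V / Z = 0.04068 - j0.04201 A = 0.05848∠-45.9° A.
Step 6 — Complex power: S = V·I* = 1.128 + j0.01803 VA.
Step 7 — Real power: P = Re(S) = 1.128 W.
Step 8 — Reactive power: Q = Im(S) = 0.01803 VAR.
Step 9 — Apparent power: |S| = 1.129 VA.
Step 10 — Power factor: PF = P/|S| = 0.9999 (lagging).

(a) P = 1.128 W  (b) Q = 0.01803 VAR  (c) S = 1.129 VA  (d) PF = 0.9999 (lagging)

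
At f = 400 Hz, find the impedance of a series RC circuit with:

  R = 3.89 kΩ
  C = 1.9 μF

Step 1 — Angular frequency: ω = 2π·f = 2π·400 = 2513 rad/s.
Step 2 — Component impedances:
  R: Z = R = 3890 Ω
  C: Z = 1/(jωC) = -j/(ω·C) = 0 - j209.4 Ω
Step 3 — Series combination: Z_total = R + C = 3890 - j209.4 Ω = 3896∠-3.1° Ω.

Z = 3890 - j209.4 Ω = 3896∠-3.1° Ω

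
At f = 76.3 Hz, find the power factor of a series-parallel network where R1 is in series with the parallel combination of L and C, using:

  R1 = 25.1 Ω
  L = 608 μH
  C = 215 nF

Step 1 — Angular frequency: ω = 2π·f = 2π·76.3 = 479.4 rad/s.
Step 2 — Component impedances:
  R1: Z = R = 25.1 Ω
  L: Z = jωL = j·479.4·0.000608 = 0 + j0.2915 Ω
  C: Z = 1/(jωC) = -j/(ω·C) = 0 - j9702 Ω
Step 3 — Parallel branch: L || C = 1/(1/L + 1/C) = 0 + j0.2915 Ω.
Step 4 — Series with R1: Z_total = R1 + (L || C) = 25.1 + j0.2915 Ω = 25.1∠0.7° Ω.
Step 5 — Power factor: PF = cos(φ) = Re(Z)/|Z| = 25.1/25.102 = 0.9999.
Step 6 — Type: Im(Z) = 0.2915 ⇒ lagging (phase φ = 0.7°).

PF = 0.9999 (lagging, φ = 0.7°)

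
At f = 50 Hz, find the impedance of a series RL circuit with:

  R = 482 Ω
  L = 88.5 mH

Step 1 — Angular frequency: ω = 2π·f = 2π·50 = 314.2 rad/s.
Step 2 — Component impedances:
  R: Z = R = 482 Ω
  L: Z = jωL = j·314.2·0.0885 = 0 + j27.8 Ω
Step 3 — Series combination: Z_total = R + L = 482 + j27.8 Ω = 482.8∠3.3° Ω.

Z = 482 + j27.8 Ω = 482.8∠3.3° Ω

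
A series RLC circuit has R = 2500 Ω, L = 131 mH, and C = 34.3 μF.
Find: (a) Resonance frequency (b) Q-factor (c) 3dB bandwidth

Step 1 — Resonance: ω₀ = 1/√(LC) = 1/√(0.131·3.43e-05) = 471.8 rad/s.
Step 2 — f₀ = ω₀/(2π) = 75.08 Hz.
Step 3 — Series Q: Q = ω₀L/R = 471.8·0.131/2500 = 0.02472.
Step 4 — Bandwidth: Δω = ω₀/Q = 1.908e+04 rad/s; BW = Δω/(2π) = 3037 Hz.

(a) f₀ = 75.08 Hz  (b) Q = 0.02472  (c) BW = 3037 Hz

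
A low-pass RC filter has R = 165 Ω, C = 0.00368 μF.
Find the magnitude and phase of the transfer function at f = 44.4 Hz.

Step 1 — Angular frequency: ω = 2π·44.4 = 279 rad/s.
Step 2 — Transfer function: H(jω) = 1/(1 + jωRC).
Step 3 — Denominator: 1 + jωRC = 1 + j·279·165·3.68e-09 = 1 + j0.0001694.
Step 4 — H = 1 - j0.0001694.
Step 5 — Magnitude: |H| = 1 (-0.0 dB); phase: φ = -0.0°.

|H| = 1 (-0.0 dB), φ = -0.0°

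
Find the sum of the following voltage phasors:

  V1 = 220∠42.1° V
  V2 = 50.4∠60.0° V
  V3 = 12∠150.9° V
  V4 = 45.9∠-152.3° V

Step 1 — Convert each phasor to rectangular form:
  V1 = 220·(cos(42.1°) + j·sin(42.1°)) = 163.2 + j147.5 V
  V2 = 50.4·(cos(60.0°) + j·sin(60.0°)) = 25.2 + j43.65 V
  V3 = 12·(cos(150.9°) + j·sin(150.9°)) = -10.49 + j5.836 V
  V4 = 45.9·(cos(-152.3°) + j·sin(-152.3°)) = -40.64 - j21.34 V
Step 2 — Sum components: V_total = 137.3 + j175.6 V.
Step 3 — Convert to polar: |V_total| = 222.9 V, ∠V_total = 52.0°.

V_total = 222.9∠52.0° V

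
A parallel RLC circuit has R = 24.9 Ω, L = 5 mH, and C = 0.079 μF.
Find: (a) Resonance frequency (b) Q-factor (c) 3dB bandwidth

Step 1 — Resonance: ω₀ = 1/√(LC) = 1/√(0.005·7.9e-08) = 5.032e+04 rad/s.
Step 2 — f₀ = ω₀/(2π) = 8008 Hz.
Step 3 — Parallel Q: Q = R/(ω₀L) = 24.9/(5.032e+04·0.005) = 0.09898.
Step 4 — Bandwidth: Δω = ω₀/Q = 5.084e+05 rad/s; BW = Δω/(2π) = 8.091e+04 Hz.

(a) f₀ = 8008 Hz  (b) Q = 0.09898  (c) BW = 8.091e+04 Hz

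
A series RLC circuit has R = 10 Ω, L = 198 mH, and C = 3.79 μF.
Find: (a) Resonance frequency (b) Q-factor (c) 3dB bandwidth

Step 1 — Resonance: ω₀ = 1/√(LC) = 1/√(0.198·3.79e-06) = 1154 rad/s.
Step 2 — f₀ = ω₀/(2π) = 183.7 Hz.
Step 3 — Series Q: Q = ω₀L/R = 1154·0.198/10 = 22.86.
Step 4 — Bandwidth: Δω = ω₀/Q = 50.51 rad/s; BW = Δω/(2π) = 8.038 Hz.

(a) f₀ = 183.7 Hz  (b) Q = 22.86  (c) BW = 8.038 Hz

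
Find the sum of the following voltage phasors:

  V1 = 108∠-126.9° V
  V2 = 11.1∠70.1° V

Step 1 — Convert each phasor to rectangular form:
  V1 = 108·(cos(-126.9°) + j·sin(-126.9°)) = -64.85 - j86.37 V
  V2 = 11.1·(cos(70.1°) + j·sin(70.1°)) = 3.778 + j10.44 V
Step 2 — Sum components: V_total = -61.07 - j75.93 V.
Step 3 — Convert to polar: |V_total| = 97.44 V, ∠V_total = -128.8°.

V_total = 97.44∠-128.8° V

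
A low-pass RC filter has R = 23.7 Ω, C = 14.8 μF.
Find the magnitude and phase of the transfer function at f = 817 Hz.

Step 1 — Angular frequency: ω = 2π·817 = 5133 rad/s.
Step 2 — Transfer function: H(jω) = 1/(1 + jωRC).
Step 3 — Denominator: 1 + jωRC = 1 + j·5133·23.7·1.48e-05 = 1 + j1.801.
Step 4 — H = 0.2357 - j0.4245.
Step 5 — Magnitude: |H| = 0.4855 (-6.3 dB); phase: φ = -61.0°.

|H| = 0.4855 (-6.3 dB), φ = -61.0°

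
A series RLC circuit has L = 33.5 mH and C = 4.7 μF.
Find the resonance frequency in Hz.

Step 1 — Resonance condition Im(Z)=0 gives ω₀ = 1/√(LC).
Step 2 — ω₀ = 1/√(0.0335·4.7e-06) = 2520 rad/s.
Step 3 — f₀ = ω₀/(2π) = 401.1 Hz.

f₀ = 401.1 Hz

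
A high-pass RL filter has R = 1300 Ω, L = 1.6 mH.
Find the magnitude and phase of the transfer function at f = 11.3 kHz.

Step 1 — Angular frequency: ω = 2π·1.13e+04 = 7.1e+04 rad/s.
Step 2 — Transfer function: H(jω) = jωL/(R + jωL).
Step 3 — Numerator jωL = j·113.6; denominator R + jωL = 1300 + j113.6.
Step 4 — H = 0.007578 + j0.08672.
Step 5 — Magnitude: |H| = 0.08705 (-21.2 dB); phase: φ = 85.0°.

|H| = 0.08705 (-21.2 dB), φ = 85.0°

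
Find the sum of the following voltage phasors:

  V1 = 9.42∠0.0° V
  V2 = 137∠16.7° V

Step 1 — Convert each phasor to rectangular form:
  V1 = 9.42·(cos(0.0°) + j·sin(0.0°)) = 9.42 V
  V2 = 137·(cos(16.7°) + j·sin(16.7°)) = 131.2 + j39.37 V
Step 2 — Sum components: V_total = 140.6 + j39.37 V.
Step 3 — Convert to polar: |V_total| = 146 V, ∠V_total = 15.6°.

V_total = 146∠15.6° V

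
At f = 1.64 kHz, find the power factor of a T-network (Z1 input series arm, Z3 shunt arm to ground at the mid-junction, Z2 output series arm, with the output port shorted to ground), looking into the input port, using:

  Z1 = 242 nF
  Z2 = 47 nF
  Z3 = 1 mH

Step 1 — Angular frequency: ω = 2π·f = 2π·1640 = 1.03e+04 rad/s.
Step 2 — Component impedances:
  Z1: Z = 1/(jωC) = -j/(ω·C) = 0 - j401 Ω
  Z2: Z = 1/(jωC) = -j/(ω·C) = 0 - j2065 Ω
  Z3: Z = jωL = j·1.03e+04·0.001 = 0 + j10.3 Ω
Step 3 — With the output port shorted to ground, the output series arm Z2 runs from the junction to ground; the shunt arm Z3 also runs from the junction to ground. They appear in parallel: Z3 || Z2 = 0 + j10.36 Ω.
Step 4 — Series with input arm Z1: Z_in = Z1 + (Z3 || Z2) = 0 - j390.7 Ω = 390.7∠-90.0° Ω.
Step 5 — Power factor: PF = cos(φ) = Re(Z)/|Z| = 0/390.7 = 0.
Step 6 — Type: Im(Z) = -390.7 ⇒ leading (phase φ = -90.0°).

PF = 0 (leading, φ = -90.0°)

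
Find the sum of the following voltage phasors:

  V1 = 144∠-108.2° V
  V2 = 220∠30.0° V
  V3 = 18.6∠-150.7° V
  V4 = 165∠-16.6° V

Step 1 — Convert each phasor to rectangular form:
  V1 = 144·(cos(-108.2°) + j·sin(-108.2°)) = -44.98 - j136.8 V
  V2 = 220·(cos(30.0°) + j·sin(30.0°)) = 190.5 + j110 V
  V3 = 18.6·(cos(-150.7°) + j·sin(-150.7°)) = -16.22 - j9.103 V
  V4 = 165·(cos(-16.6°) + j·sin(-16.6°)) = 158.1 - j47.14 V
Step 2 — Sum components: V_total = 287.5 - j83.04 V.
Step 3 — Convert to polar: |V_total| = 299.2 V, ∠V_total = -16.1°.

V_total = 299.2∠-16.1° V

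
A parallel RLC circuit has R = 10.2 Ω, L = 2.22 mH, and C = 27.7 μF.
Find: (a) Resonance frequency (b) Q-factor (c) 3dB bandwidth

Step 1 — Resonance: ω₀ = 1/√(LC) = 1/√(0.00222·2.77e-05) = 4033 rad/s.
Step 2 — f₀ = ω₀/(2π) = 641.8 Hz.
Step 3 — Parallel Q: Q = R/(ω₀L) = 10.2/(4033·0.00222) = 1.139.
Step 4 — Bandwidth: Δω = ω₀/Q = 3539 rad/s; BW = Δω/(2π) = 563.3 Hz.

(a) f₀ = 641.8 Hz  (b) Q = 1.139  (c) BW = 563.3 Hz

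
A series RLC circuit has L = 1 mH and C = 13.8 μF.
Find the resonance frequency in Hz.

Step 1 — Resonance condition Im(Z)=0 gives ω₀ = 1/√(LC).
Step 2 — ω₀ = 1/√(0.001·1.38e-05) = 8513 rad/s.
Step 3 — f₀ = ω₀/(2π) = 1355 Hz.

f₀ = 1355 Hz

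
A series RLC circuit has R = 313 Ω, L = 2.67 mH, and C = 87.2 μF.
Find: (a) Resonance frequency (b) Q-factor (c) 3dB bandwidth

Step 1 — Resonance: ω₀ = 1/√(LC) = 1/√(0.00267·8.72e-05) = 2072 rad/s.
Step 2 — f₀ = ω₀/(2π) = 329.8 Hz.
Step 3 — Series Q: Q = ω₀L/R = 2072·0.00267/313 = 0.01768.
Step 4 — Bandwidth: Δω = ω₀/Q = 1.172e+05 rad/s; BW = Δω/(2π) = 1.866e+04 Hz.

(a) f₀ = 329.8 Hz  (b) Q = 0.01768  (c) BW = 1.866e+04 Hz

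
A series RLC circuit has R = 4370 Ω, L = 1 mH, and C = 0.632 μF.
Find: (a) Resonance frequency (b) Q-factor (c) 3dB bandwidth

Step 1 — Resonance condition Im(Z)=0 gives ω₀ = 1/√(LC).
Step 2 — ω₀ = 1/√(0.001·6.32e-07) = 3.978e+04 rad/s.
Step 3 — f₀ = ω₀/(2π) = 6331 Hz.
Step 4 — Series Q: Q = ω₀L/R = 3.978e+04·0.001/4370 = 0.009102.
Step 5 — 3dB bandwidth: Δω = ω₀/Q = 4.37e+06 rad/s; BW = Δω/(2π) = 6.955e+05 Hz.

(a) f₀ = 6331 Hz  (b) Q = 0.009102  (c) BW = 6.955e+05 Hz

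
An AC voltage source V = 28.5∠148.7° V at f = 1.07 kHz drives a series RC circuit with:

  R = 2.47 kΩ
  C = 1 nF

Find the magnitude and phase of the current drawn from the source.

Step 1 — Angular frequency: ω = 2π·f = 2π·1070 = 6723 rad/s.
Step 2 — Component impedances:
  R: Z = R = 2470 Ω
  C: Z = 1/(jωC) = -j/(ω·C) = 0 - j1.487e+05 Ω
Step 3 — Series combination: Z_total = R + C = 2470 - j1.487e+05 Ω = 1.488e+05∠-89.0° Ω.
Step 4 — Source phasor: V = 28.5∠148.7° V = -24.35 + j14.81 V.
Step 5 — Ohm's law: I = V / Z_total = (-24.35 + j14.81) / (2470 - j1.487e+05) = -0.0001022 - j0.000162 A.
Step 6 — Convert to polar: |I| = 0.0001916 A, ∠I = -122.3°.

I = 0.0001916∠-122.3° A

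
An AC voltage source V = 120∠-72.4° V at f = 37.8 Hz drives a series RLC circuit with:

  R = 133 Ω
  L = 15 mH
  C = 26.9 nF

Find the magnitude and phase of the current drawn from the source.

Step 1 — Angular frequency: ω = 2π·f = 2π·37.8 = 237.5 rad/s.
Step 2 — Component impedances:
  R: Z = R = 133 Ω
  L: Z = jωL = j·237.5·0.015 = 0 + j3.563 Ω
  C: Z = 1/(jωC) = -j/(ω·C) = 0 - j1.565e+05 Ω
Step 3 — Series combination: Z_total = R + L + C = 133 - j1.565e+05 Ω = 1.565e+05∠-90.0° Ω.
Step 4 — Source phasor: V = 120∠-72.4° V = 36.28 - j114.4 V.
Step 5 — Ohm's law: I = V / Z_total = (36.28 - j114.4) / (133 - j1.565e+05) = 0.000731 + j0.0002312 A.
Step 6 — Convert to polar: |I| = 0.0007667 A, ∠I = 17.6°.

I = 0.0007667∠17.6° A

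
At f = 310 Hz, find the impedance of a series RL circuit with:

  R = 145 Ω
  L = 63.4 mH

Step 1 — Angular frequency: ω = 2π·f = 2π·310 = 1948 rad/s.
Step 2 — Component impedances:
  R: Z = R = 145 Ω
  L: Z = jωL = j·1948·0.0634 = 0 + j123.5 Ω
Step 3 — Series combination: Z_total = R + L = 145 + j123.5 Ω = 190.5∠40.4° Ω.

Z = 145 + j123.5 Ω = 190.5∠40.4° Ω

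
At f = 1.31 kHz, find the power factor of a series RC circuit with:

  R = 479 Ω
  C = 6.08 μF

Step 1 — Angular frequency: ω = 2π·f = 2π·1310 = 8231 rad/s.
Step 2 — Component impedances:
  R: Z = R = 479 Ω
  C: Z = 1/(jωC) = -j/(ω·C) = 0 - j19.98 Ω
Step 3 — Series combination: Z_total = R + C = 479 - j19.98 Ω = 479.4∠-2.4° Ω.
Step 4 — Power factor: PF = cos(φ) = Re(Z)/|Z| = 479/479.42 = 0.9991.
Step 5 — Type: Im(Z) = -19.98 ⇒ leading (phase φ = -2.4°).

PF = 0.9991 (leading, φ = -2.4°)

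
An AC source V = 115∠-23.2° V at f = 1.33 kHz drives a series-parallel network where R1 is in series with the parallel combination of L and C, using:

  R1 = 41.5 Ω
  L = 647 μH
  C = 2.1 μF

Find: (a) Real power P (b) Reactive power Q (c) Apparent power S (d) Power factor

Step 1 — Angular frequency: ω = 2π·f = 2π·1330 = 8357 rad/s.
Step 2 — Component impedances:
  R1: Z = R = 41.5 Ω
  L: Z = jωL = j·8357·0.000647 = 0 + j5.407 Ω
  C: Z = 1/(jωC) = -j/(ω·C) = 0 - j56.98 Ω
Step 3 — Parallel branch: L || C = 1/(1/L + 1/C) = 0 + j5.974 Ω.
Step 4 — Series with R1: Z_total = R1 + (L || C) = 41.5 + j5.974 Ω = 41.93∠8.2° Ω.
Step 5 — Source phasor: V = 115∠-23.2° V = 105.7 - j45.3 V.
Step 6 — Current: I = V / Z = 2.341 - j1.429 A = 2.743∠-31.4° A.
Step 7 — Complex power: S = V·I* = 312.2 + j44.94 VA.
Step 8 — Real power: P = Re(S) = 312.2 W.
Step 9 — Reactive power: Q = Im(S) = 44.94 VAR.
Step 10 — Apparent power: |S| = 315.4 VA.
Step 11 — Power factor: PF = P/|S| = 0.9898 (lagging).

(a) P = 312.2 W  (b) Q = 44.94 VAR  (c) S = 315.4 VA  (d) PF = 0.9898 (lagging)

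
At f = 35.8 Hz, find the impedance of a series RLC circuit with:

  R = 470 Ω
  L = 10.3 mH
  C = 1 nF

Step 1 — Angular frequency: ω = 2π·f = 2π·35.8 = 224.9 rad/s.
Step 2 — Component impedances:
  R: Z = R = 470 Ω
  L: Z = jωL = j·224.9·0.0103 = 0 + j2.317 Ω
  C: Z = 1/(jωC) = -j/(ω·C) = 0 - j4.446e+06 Ω
Step 3 — Series combination: Z_total = R + L + C = 470 - j4.446e+06 Ω = 4.446e+06∠-90.0° Ω.

Z = 470 - j4.446e+06 Ω = 4.446e+06∠-90.0° Ω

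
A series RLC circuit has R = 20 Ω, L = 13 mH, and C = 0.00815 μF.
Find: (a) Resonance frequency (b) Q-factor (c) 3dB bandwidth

Step 1 — Resonance: ω₀ = 1/√(LC) = 1/√(0.013·8.15e-09) = 9.715e+04 rad/s.
Step 2 — f₀ = ω₀/(2π) = 1.546e+04 Hz.
Step 3 — Series Q: Q = ω₀L/R = 9.715e+04·0.013/20 = 63.15.
Step 4 — Bandwidth: Δω = ω₀/Q = 1538 rad/s; BW = Δω/(2π) = 244.9 Hz.

(a) f₀ = 1.546e+04 Hz  (b) Q = 63.15  (c) BW = 244.9 Hz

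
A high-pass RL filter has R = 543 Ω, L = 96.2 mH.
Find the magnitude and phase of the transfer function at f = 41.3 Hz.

Step 1 — Angular frequency: ω = 2π·41.3 = 259.5 rad/s.
Step 2 — Transfer function: H(jω) = jωL/(R + jωL).
Step 3 — Numerator jωL = j·24.96; denominator R + jωL = 543 + j24.96.
Step 4 — H = 0.002109 + j0.04588.
Step 5 — Magnitude: |H| = 0.04592 (-26.8 dB); phase: φ = 87.4°.

|H| = 0.04592 (-26.8 dB), φ = 87.4°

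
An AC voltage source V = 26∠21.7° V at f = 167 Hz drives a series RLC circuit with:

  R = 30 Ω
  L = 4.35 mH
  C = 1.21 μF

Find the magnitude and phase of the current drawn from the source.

Step 1 — Angular frequency: ω = 2π·f = 2π·167 = 1049 rad/s.
Step 2 — Component impedances:
  R: Z = R = 30 Ω
  L: Z = jωL = j·1049·0.00435 = 0 + j4.564 Ω
  C: Z = 1/(jωC) = -j/(ω·C) = 0 - j787.6 Ω
Step 3 — Series combination: Z_total = R + L + C = 30 - j783.1 Ω = 783.6∠-87.8° Ω.
Step 4 — Source phasor: V = 26∠21.7° V = 24.16 + j9.613 V.
Step 5 — Ohm's law: I = V / Z_total = (24.16 + j9.613) / (30 - j783.1) = -0.01108 + j0.03127 A.
Step 6 — Convert to polar: |I| = 0.03318 A, ∠I = 109.5°.

I = 0.03318∠109.5° A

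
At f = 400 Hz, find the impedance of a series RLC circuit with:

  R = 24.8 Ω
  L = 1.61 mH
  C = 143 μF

Step 1 — Angular frequency: ω = 2π·f = 2π·400 = 2513 rad/s.
Step 2 — Component impedances:
  R: Z = R = 24.8 Ω
  L: Z = jωL = j·2513·0.00161 = 0 + j4.046 Ω
  C: Z = 1/(jωC) = -j/(ω·C) = 0 - j2.782 Ω
Step 3 — Series combination: Z_total = R + L + C = 24.8 + j1.264 Ω = 24.83∠2.9° Ω.

Z = 24.8 + j1.264 Ω = 24.83∠2.9° Ω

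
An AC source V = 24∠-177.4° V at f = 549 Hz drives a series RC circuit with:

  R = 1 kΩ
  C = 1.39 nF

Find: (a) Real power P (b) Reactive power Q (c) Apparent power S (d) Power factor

Step 1 — Angular frequency: ω = 2π·f = 2π·549 = 3449 rad/s.
Step 2 — Component impedances:
  R: Z = R = 1000 Ω
  C: Z = 1/(jωC) = -j/(ω·C) = 0 - j2.086e+05 Ω
Step 3 — Series combination: Z_total = R + C = 1000 - j2.086e+05 Ω = 2.086e+05∠-89.7° Ω.
Step 4 — Source phasor: V = 24∠-177.4° V = -23.98 - j1.089 V.
Step 5 — Current: I = V / Z = 4.669e-06 - j0.000115 A = 0.0001151∠-87.7° A.
Step 6 — Complex power: S = V·I* = 1.324e-05 - j0.002762 VA.
Step 7 — Real power: P = Re(S) = 1.324e-05 W.
Step 8 — Reactive power: Q = Im(S) = -0.002762 VAR.
Step 9 — Apparent power: |S| = 0.002762 VA.
Step 10 — Power factor: PF = P/|S| = 0.004795 (leading).

(a) P = 1.324e-05 W  (b) Q = -0.002762 VAR  (c) S = 0.002762 VA  (d) PF = 0.004795 (leading)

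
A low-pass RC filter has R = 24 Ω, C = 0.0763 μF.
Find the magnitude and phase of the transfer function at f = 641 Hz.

Step 1 — Angular frequency: ω = 2π·641 = 4028 rad/s.
Step 2 — Transfer function: H(jω) = 1/(1 + jωRC).
Step 3 — Denominator: 1 + jωRC = 1 + j·4028·24·7.63e-08 = 1 + j0.007375.
Step 4 — H = 0.9999 - j0.007375.
Step 5 — Magnitude: |H| = 1 (-0.0 dB); phase: φ = -0.4°.

|H| = 1 (-0.0 dB), φ = -0.4°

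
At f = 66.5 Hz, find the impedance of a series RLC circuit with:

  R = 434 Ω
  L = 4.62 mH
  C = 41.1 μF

Step 1 — Angular frequency: ω = 2π·f = 2π·66.5 = 417.8 rad/s.
Step 2 — Component impedances:
  R: Z = R = 434 Ω
  L: Z = jωL = j·417.8·0.00462 = 0 + j1.93 Ω
  C: Z = 1/(jωC) = -j/(ω·C) = 0 - j58.23 Ω
Step 3 — Series combination: Z_total = R + L + C = 434 - j56.3 Ω = 437.6∠-7.4° Ω.

Z = 434 - j56.3 Ω = 437.6∠-7.4° Ω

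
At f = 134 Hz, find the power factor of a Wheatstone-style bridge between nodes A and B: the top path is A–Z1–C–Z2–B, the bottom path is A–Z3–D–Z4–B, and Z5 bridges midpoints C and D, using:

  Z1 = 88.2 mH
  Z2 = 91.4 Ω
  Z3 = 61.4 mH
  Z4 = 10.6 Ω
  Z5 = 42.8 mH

Step 1 — Angular frequency: ω = 2π·f = 2π·134 = 841.9 rad/s.
Step 2 — Component impedances:
  Z1: Z = jωL = j·841.9·0.0882 = 0 + j74.26 Ω
  Z2: Z = R = 91.4 Ω
  Z3: Z = jωL = j·841.9·0.0614 = 0 + j51.7 Ω
  Z4: Z = R = 10.6 Ω
  Z5: Z = jωL = j·841.9·0.0428 = 0 + j36.04 Ω
Step 3 — Bridge requires nodal analysis (the Z5 bridge couples midpoints C and D, so the two paths cannot be reduced to a simple series/parallel combination). Setting node B to ground and injecting 1 A at node A, the 3-node admittance system at A, C, D solves to V_A = Z_AB = 10.17 + j32.93 Ω = 34.46∠72.8° Ω.
Step 4 — Power factor: PF = cos(φ) = Re(Z)/|Z| = 10.17/34.46 = 0.2951.
Step 5 — Type: Im(Z) = 32.93 ⇒ lagging (phase φ = 72.8°).

PF = 0.2951 (lagging, φ = 72.8°)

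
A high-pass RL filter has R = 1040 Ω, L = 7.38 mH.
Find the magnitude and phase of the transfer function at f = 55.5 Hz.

Step 1 — Angular frequency: ω = 2π·55.5 = 348.7 rad/s.
Step 2 — Transfer function: H(jω) = jωL/(R + jωL).
Step 3 — Numerator jωL = j·2.574; denominator R + jωL = 1040 + j2.574.
Step 4 — H = 6.123e-06 + j0.002475.
Step 5 — Magnitude: |H| = 0.002475 (-52.1 dB); phase: φ = 89.9°.

|H| = 0.002475 (-52.1 dB), φ = 89.9°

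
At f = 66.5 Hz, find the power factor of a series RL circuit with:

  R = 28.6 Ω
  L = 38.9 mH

Step 1 — Angular frequency: ω = 2π·f = 2π·66.5 = 417.8 rad/s.
Step 2 — Component impedances:
  R: Z = R = 28.6 Ω
  L: Z = jωL = j·417.8·0.0389 = 0 + j16.25 Ω
Step 3 — Series combination: Z_total = R + L = 28.6 + j16.25 Ω = 32.9∠29.6° Ω.
Step 4 — Power factor: PF = cos(φ) = Re(Z)/|Z| = 28.6/32.896 = 0.8694.
Step 5 — Type: Im(Z) = 16.25 ⇒ lagging (phase φ = 29.6°).

PF = 0.8694 (lagging, φ = 29.6°)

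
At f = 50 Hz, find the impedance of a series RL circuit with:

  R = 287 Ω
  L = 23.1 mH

Step 1 — Angular frequency: ω = 2π·f = 2π·50 = 314.2 rad/s.
Step 2 — Component impedances:
  R: Z = R = 287 Ω
  L: Z = jωL = j·314.2·0.0231 = 0 + j7.257 Ω
Step 3 — Series combination: Z_total = R + L = 287 + j7.257 Ω = 287.1∠1.4° Ω.

Z = 287 + j7.257 Ω = 287.1∠1.4° Ω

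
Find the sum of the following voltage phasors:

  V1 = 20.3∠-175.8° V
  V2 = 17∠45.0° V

Step 1 — Convert each phasor to rectangular form:
  V1 = 20.3·(cos(-175.8°) + j·sin(-175.8°)) = -20.25 - j1.487 V
  V2 = 17·(cos(45.0°) + j·sin(45.0°)) = 12.02 + j12.02 V
Step 2 — Sum components: V_total = -8.225 + j10.53 V.
Step 3 — Convert to polar: |V_total| = 13.36 V, ∠V_total = 128.0°.

V_total = 13.36∠128.0° V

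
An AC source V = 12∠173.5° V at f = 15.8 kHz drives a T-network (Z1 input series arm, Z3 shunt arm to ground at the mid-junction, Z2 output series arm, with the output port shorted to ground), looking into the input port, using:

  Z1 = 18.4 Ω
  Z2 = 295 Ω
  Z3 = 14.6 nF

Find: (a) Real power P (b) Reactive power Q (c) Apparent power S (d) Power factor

Step 1 — Angular frequency: ω = 2π·f = 2π·1.58e+04 = 9.927e+04 rad/s.
Step 2 — Component impedances:
  Z1: Z = R = 18.4 Ω
  Z2: Z = R = 295 Ω
  Z3: Z = 1/(jωC) = -j/(ω·C) = 0 - j689.9 Ω
Step 3 — With the output port shorted to ground, the output series arm Z2 runs from the junction to ground; the shunt arm Z3 also runs from the junction to ground. They appear in parallel: Z3 || Z2 = 249.4 - j106.6 Ω.
Step 4 — Series with input arm Z1: Z_in = Z1 + (Z3 || Z2) = 267.8 - j106.6 Ω = 288.3∠-21.7° Ω.
Step 5 — Source phasor: V = 12∠173.5° V = -11.92 + j1.358 V.
Step 6 — Current: I = V / Z = -0.04017 - j0.01092 A = 0.04163∠-164.8° A.
Step 7 — Complex power: S = V·I* = 0.4641 - j0.1848 VA.
Step 8 — Real power: P = Re(S) = 0.4641 W.
Step 9 — Reactive power: Q = Im(S) = -0.1848 VAR.
Step 10 — Apparent power: |S| = 0.4996 VA.
Step 11 — Power factor: PF = P/|S| = 0.9291 (leading).

(a) P = 0.4641 W  (b) Q = -0.1848 VAR  (c) S = 0.4996 VA  (d) PF = 0.9291 (leading)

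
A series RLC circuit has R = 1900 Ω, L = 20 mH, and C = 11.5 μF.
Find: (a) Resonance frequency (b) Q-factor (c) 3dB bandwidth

Step 1 — Resonance condition Im(Z)=0 gives ω₀ = 1/√(LC).
Step 2 — ω₀ = 1/√(0.02·1.15e-05) = 2085 rad/s.
Step 3 — f₀ = ω₀/(2π) = 331.9 Hz.
Step 4 — Series Q: Q = ω₀L/R = 2085·0.02/1900 = 0.02195.
Step 5 — 3dB bandwidth: Δω = ω₀/Q = 9.5e+04 rad/s; BW = Δω/(2π) = 1.512e+04 Hz.

(a) f₀ = 331.9 Hz  (b) Q = 0.02195  (c) BW = 1.512e+04 Hz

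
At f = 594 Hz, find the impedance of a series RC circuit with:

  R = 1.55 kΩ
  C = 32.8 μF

Step 1 — Angular frequency: ω = 2π·f = 2π·594 = 3732 rad/s.
Step 2 — Component impedances:
  R: Z = R = 1550 Ω
  C: Z = 1/(jωC) = -j/(ω·C) = 0 - j8.169 Ω
Step 3 — Series combination: Z_total = R + C = 1550 - j8.169 Ω = 1550∠-0.3° Ω.

Z = 1550 - j8.169 Ω = 1550∠-0.3° Ω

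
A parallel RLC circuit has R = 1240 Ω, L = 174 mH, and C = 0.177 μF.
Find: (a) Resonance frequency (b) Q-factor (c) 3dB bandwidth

Step 1 — Resonance: ω₀ = 1/√(LC) = 1/√(0.174·1.77e-07) = 5698 rad/s.
Step 2 — f₀ = ω₀/(2π) = 906.9 Hz.
Step 3 — Parallel Q: Q = R/(ω₀L) = 1240/(5698·0.174) = 1.251.
Step 4 — Bandwidth: Δω = ω₀/Q = 4556 rad/s; BW = Δω/(2π) = 725.1 Hz.

(a) f₀ = 906.9 Hz  (b) Q = 1.251  (c) BW = 725.1 Hz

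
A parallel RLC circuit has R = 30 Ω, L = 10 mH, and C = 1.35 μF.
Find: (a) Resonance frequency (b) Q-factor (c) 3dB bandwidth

Step 1 — Resonance: ω₀ = 1/√(LC) = 1/√(0.01·1.35e-06) = 8607 rad/s.
Step 2 — f₀ = ω₀/(2π) = 1370 Hz.
Step 3 — Parallel Q: Q = R/(ω₀L) = 30/(8607·0.01) = 0.3486.
Step 4 — Bandwidth: Δω = ω₀/Q = 2.469e+04 rad/s; BW = Δω/(2π) = 3930 Hz.

(a) f₀ = 1370 Hz  (b) Q = 0.3486  (c) BW = 3930 Hz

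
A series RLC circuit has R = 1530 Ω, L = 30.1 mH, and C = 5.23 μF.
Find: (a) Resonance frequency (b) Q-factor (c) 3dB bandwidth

Step 1 — Resonance: ω₀ = 1/√(LC) = 1/√(0.0301·5.23e-06) = 2520 rad/s.
Step 2 — f₀ = ω₀/(2π) = 401.1 Hz.
Step 3 — Series Q: Q = ω₀L/R = 2520·0.0301/1530 = 0.04958.
Step 4 — Bandwidth: Δω = ω₀/Q = 5.083e+04 rad/s; BW = Δω/(2π) = 8090 Hz.

(a) f₀ = 401.1 Hz  (b) Q = 0.04958  (c) BW = 8090 Hz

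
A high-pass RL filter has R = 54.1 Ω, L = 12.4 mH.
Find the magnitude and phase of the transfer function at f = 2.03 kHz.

Step 1 — Angular frequency: ω = 2π·2030 = 1.275e+04 rad/s.
Step 2 — Transfer function: H(jω) = jωL/(R + jωL).
Step 3 — Numerator jωL = j·158.2; denominator R + jωL = 54.1 + j158.2.
Step 4 — H = 0.8953 + j0.3062.
Step 5 — Magnitude: |H| = 0.9462 (-0.5 dB); phase: φ = 18.9°.

|H| = 0.9462 (-0.5 dB), φ = 18.9°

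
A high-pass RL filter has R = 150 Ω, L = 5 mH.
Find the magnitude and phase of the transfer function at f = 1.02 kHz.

Step 1 — Angular frequency: ω = 2π·1020 = 6409 rad/s.
Step 2 — Transfer function: H(jω) = jωL/(R + jωL).
Step 3 — Numerator jωL = j·32.04; denominator R + jωL = 150 + j32.04.
Step 4 — H = 0.04365 + j0.2043.
Step 5 — Magnitude: |H| = 0.2089 (-13.6 dB); phase: φ = 77.9°.

|H| = 0.2089 (-13.6 dB), φ = 77.9°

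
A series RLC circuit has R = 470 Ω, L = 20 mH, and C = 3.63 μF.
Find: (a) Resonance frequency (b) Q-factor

Step 1 — Resonance condition Im(Z)=0 gives ω₀ = 1/√(LC).
Step 2 — ω₀ = 1/√(0.02·3.63e-06) = 3711 rad/s.
Step 3 — f₀ = ω₀/(2π) = 590.7 Hz.
Step 4 — Series Q: Q = ω₀L/R = 3711·0.02/470 = 0.1579.

(a) f₀ = 590.7 Hz  (b) Q = 0.1579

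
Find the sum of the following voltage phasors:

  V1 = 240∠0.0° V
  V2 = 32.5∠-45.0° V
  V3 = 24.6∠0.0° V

Step 1 — Convert each phasor to rectangular form:
  V1 = 240·(cos(0.0°) + j·sin(0.0°)) = 240 V
  V2 = 32.5·(cos(-45.0°) + j·sin(-45.0°)) = 22.98 - j22.98 V
  V3 = 24.6·(cos(0.0°) + j·sin(0.0°)) = 24.6 V
Step 2 — Sum components: V_total = 287.6 - j22.98 V.
Step 3 — Convert to polar: |V_total| = 288.5 V, ∠V_total = -4.6°.

V_total = 288.5∠-4.6° V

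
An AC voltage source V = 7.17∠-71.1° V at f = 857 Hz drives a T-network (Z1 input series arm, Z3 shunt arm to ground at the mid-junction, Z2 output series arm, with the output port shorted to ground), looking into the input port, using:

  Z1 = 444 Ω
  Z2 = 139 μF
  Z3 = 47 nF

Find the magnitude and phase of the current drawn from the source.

Step 1 — Angular frequency: ω = 2π·f = 2π·857 = 5385 rad/s.
Step 2 — Component impedances:
  Z1: Z = R = 444 Ω
  Z2: Z = 1/(jωC) = -j/(ω·C) = 0 - j1.336 Ω
  Z3: Z = 1/(jωC) = -j/(ω·C) = 0 - j3951 Ω
Step 3 — With the output port shorted to ground, the output series arm Z2 runs from the junction to ground; the shunt arm Z3 also runs from the junction to ground. They appear in parallel: Z3 || Z2 = 0 - j1.336 Ω.
Step 4 — Series with input arm Z1: Z_in = Z1 + (Z3 || Z2) = 444 - j1.336 Ω = 444∠-0.2° Ω.
Step 5 — Source phasor: V = 7.17∠-71.1° V = 2.322 - j6.783 V.
Step 6 — Ohm's law: I = V / Z_total = (2.322 - j6.783) / (444 - j1.336) = 0.005277 - j0.01526 A.
Step 7 — Convert to polar: |I| = 0.01615 A, ∠I = -70.9°.

I = 0.01615∠-70.9° A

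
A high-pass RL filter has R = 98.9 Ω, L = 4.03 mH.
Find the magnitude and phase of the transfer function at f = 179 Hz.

Step 1 — Angular frequency: ω = 2π·179 = 1125 rad/s.
Step 2 — Transfer function: H(jω) = jωL/(R + jωL).
Step 3 — Numerator jωL = j·4.533; denominator R + jωL = 98.9 + j4.533.
Step 4 — H = 0.002096 + j0.04573.
Step 5 — Magnitude: |H| = 0.04578 (-26.8 dB); phase: φ = 87.4°.

|H| = 0.04578 (-26.8 dB), φ = 87.4°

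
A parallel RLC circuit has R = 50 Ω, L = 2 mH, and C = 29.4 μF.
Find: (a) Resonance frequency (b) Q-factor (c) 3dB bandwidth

Step 1 — Resonance: ω₀ = 1/√(LC) = 1/√(0.002·2.94e-05) = 4124 rad/s.
Step 2 — f₀ = ω₀/(2π) = 656.3 Hz.
Step 3 — Parallel Q: Q = R/(ω₀L) = 50/(4124·0.002) = 6.062.
Step 4 — Bandwidth: Δω = ω₀/Q = 680.3 rad/s; BW = Δω/(2π) = 108.3 Hz.

(a) f₀ = 656.3 Hz  (b) Q = 6.062  (c) BW = 108.3 Hz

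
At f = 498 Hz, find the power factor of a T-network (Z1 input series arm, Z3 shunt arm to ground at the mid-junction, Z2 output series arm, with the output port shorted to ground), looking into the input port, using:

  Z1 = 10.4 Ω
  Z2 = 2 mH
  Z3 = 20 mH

Step 1 — Angular frequency: ω = 2π·f = 2π·498 = 3129 rad/s.
Step 2 — Component impedances:
  Z1: Z = R = 10.4 Ω
  Z2: Z = jωL = j·3129·0.002 = 0 + j6.258 Ω
  Z3: Z = jωL = j·3129·0.02 = 0 + j62.58 Ω
Step 3 — With the output port shorted to ground, the output series arm Z2 runs from the junction to ground; the shunt arm Z3 also runs from the junction to ground. They appear in parallel: Z3 || Z2 = 0 + j5.689 Ω.
Step 4 — Series with input arm Z1: Z_in = Z1 + (Z3 || Z2) = 10.4 + j5.689 Ω = 11.85∠28.7° Ω.
Step 5 — Power factor: PF = cos(φ) = Re(Z)/|Z| = 10.4/11.854 = 0.8773.
Step 6 — Type: Im(Z) = 5.689 ⇒ lagging (phase φ = 28.7°).

PF = 0.8773 (lagging, φ = 28.7°)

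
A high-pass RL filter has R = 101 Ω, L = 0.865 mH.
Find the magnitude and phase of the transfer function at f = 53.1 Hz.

Step 1 — Angular frequency: ω = 2π·53.1 = 333.6 rad/s.
Step 2 — Transfer function: H(jω) = jωL/(R + jωL).
Step 3 — Numerator jωL = j·0.2886; denominator R + jωL = 101 + j0.2886.
Step 4 — H = 8.165e-06 + j0.002857.
Step 5 — Magnitude: |H| = 0.002857 (-50.9 dB); phase: φ = 89.8°.

|H| = 0.002857 (-50.9 dB), φ = 89.8°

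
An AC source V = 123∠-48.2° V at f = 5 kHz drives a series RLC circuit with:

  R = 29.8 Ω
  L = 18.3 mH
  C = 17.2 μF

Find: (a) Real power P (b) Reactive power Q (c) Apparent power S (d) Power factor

Step 1 — Angular frequency: ω = 2π·f = 2π·5000 = 3.142e+04 rad/s.
Step 2 — Component impedances:
  R: Z = R = 29.8 Ω
  L: Z = jωL = j·3.142e+04·0.0183 = 0 + j574.9 Ω
  C: Z = 1/(jωC) = -j/(ω·C) = 0 - j1.851 Ω
Step 3 — Series combination: Z_total = R + L + C = 29.8 + j573.1 Ω = 573.8∠87.0° Ω.
Step 4 — Source phasor: V = 123∠-48.2° V = 81.98 - j91.69 V.
Step 5 — Current: I = V / Z = -0.1522 - j0.151 A = 0.2143∠-135.2° A.
Step 6 — Complex power: S = V·I* = 1.369 + j26.33 VA.
Step 7 — Real power: P = Re(S) = 1.369 W.
Step 8 — Reactive power: Q = Im(S) = 26.33 VAR.
Step 9 — Apparent power: |S| = 26.36 VA.
Step 10 — Power factor: PF = P/|S| = 0.05193 (lagging).

(a) P = 1.369 W  (b) Q = 26.33 VAR  (c) S = 26.36 VA  (d) PF = 0.05193 (lagging)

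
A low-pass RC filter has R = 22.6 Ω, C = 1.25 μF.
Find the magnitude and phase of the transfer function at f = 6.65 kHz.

Step 1 — Angular frequency: ω = 2π·6650 = 4.178e+04 rad/s.
Step 2 — Transfer function: H(jω) = 1/(1 + jωRC).
Step 3 — Denominator: 1 + jωRC = 1 + j·4.178e+04·22.6·1.25e-06 = 1 + j1.18.
Step 4 — H = 0.4178 - j0.4932.
Step 5 — Magnitude: |H| = 0.6464 (-3.8 dB); phase: φ = -49.7°.

|H| = 0.6464 (-3.8 dB), φ = -49.7°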